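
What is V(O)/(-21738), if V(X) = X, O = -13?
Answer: 13/21738 ≈ 0.00059803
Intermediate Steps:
V(O)/(-21738) = -13/(-21738) = -13*(-1/21738) = 13/21738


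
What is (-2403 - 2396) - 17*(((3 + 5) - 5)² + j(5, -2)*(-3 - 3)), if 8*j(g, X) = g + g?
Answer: -9649/2 ≈ -4824.5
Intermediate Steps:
j(g, X) = g/4 (j(g, X) = (g + g)/8 = (2*g)/8 = g/4)
(-2403 - 2396) - 17*(((3 + 5) - 5)² + j(5, -2)*(-3 - 3)) = (-2403 - 2396) - 17*(((3 + 5) - 5)² + ((¼)*5)*(-3 - 3)) = -4799 - 17*((8 - 5)² + (5/4)*(-6)) = -4799 - 17*(3² - 15/2) = -4799 - 17*(9 - 15/2) = -4799 - 17*3/2 = -4799 - 51/2 = -9649/2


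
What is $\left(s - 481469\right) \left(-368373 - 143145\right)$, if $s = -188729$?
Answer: $342818340564$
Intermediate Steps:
$\left(s - 481469\right) \left(-368373 - 143145\right) = \left(-188729 - 481469\right) \left(-368373 - 143145\right) = \left(-670198\right) \left(-511518\right) = 342818340564$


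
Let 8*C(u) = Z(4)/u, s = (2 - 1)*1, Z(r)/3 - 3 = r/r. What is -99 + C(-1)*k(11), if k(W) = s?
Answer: -201/2 ≈ -100.50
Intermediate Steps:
Z(r) = 12 (Z(r) = 9 + 3*(r/r) = 9 + 3*1 = 9 + 3 = 12)
s = 1 (s = 1*1 = 1)
k(W) = 1
C(u) = 3/(2*u) (C(u) = (12/u)/8 = 3/(2*u))
-99 + C(-1)*k(11) = -99 + ((3/2)/(-1))*1 = -99 + ((3/2)*(-1))*1 = -99 - 3/2*1 = -99 - 3/2 = -201/2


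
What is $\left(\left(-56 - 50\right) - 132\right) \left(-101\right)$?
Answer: $24038$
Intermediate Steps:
$\left(\left(-56 - 50\right) - 132\right) \left(-101\right) = \left(-106 - 132\right) \left(-101\right) = \left(-238\right) \left(-101\right) = 24038$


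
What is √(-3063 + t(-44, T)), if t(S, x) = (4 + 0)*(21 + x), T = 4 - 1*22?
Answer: 3*I*√339 ≈ 55.236*I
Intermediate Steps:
T = -18 (T = 4 - 22 = -18)
t(S, x) = 84 + 4*x (t(S, x) = 4*(21 + x) = 84 + 4*x)
√(-3063 + t(-44, T)) = √(-3063 + (84 + 4*(-18))) = √(-3063 + (84 - 72)) = √(-3063 + 12) = √(-3051) = 3*I*√339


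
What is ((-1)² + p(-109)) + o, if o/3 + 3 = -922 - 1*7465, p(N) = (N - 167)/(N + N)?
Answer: -2743283/109 ≈ -25168.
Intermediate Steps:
p(N) = (-167 + N)/(2*N) (p(N) = (-167 + N)/((2*N)) = (-167 + N)*(1/(2*N)) = (-167 + N)/(2*N))
o = -25170 (o = -9 + 3*(-922 - 1*7465) = -9 + 3*(-922 - 7465) = -9 + 3*(-8387) = -9 - 25161 = -25170)
((-1)² + p(-109)) + o = ((-1)² + (½)*(-167 - 109)/(-109)) - 25170 = (1 + (½)*(-1/109)*(-276)) - 25170 = (1 + 138/109) - 25170 = 247/109 - 25170 = -2743283/109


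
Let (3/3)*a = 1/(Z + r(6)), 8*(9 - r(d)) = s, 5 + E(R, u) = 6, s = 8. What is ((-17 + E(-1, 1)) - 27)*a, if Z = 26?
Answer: -43/34 ≈ -1.2647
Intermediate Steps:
E(R, u) = 1 (E(R, u) = -5 + 6 = 1)
r(d) = 8 (r(d) = 9 - ⅛*8 = 9 - 1 = 8)
a = 1/34 (a = 1/(26 + 8) = 1/34 ≈ 0.029412)
((-17 + E(-1, 1)) - 27)*a = ((-17 + 1) - 27)*(1/34) = (-16 - 27)*(1/34) = -43*1/34 = -43/34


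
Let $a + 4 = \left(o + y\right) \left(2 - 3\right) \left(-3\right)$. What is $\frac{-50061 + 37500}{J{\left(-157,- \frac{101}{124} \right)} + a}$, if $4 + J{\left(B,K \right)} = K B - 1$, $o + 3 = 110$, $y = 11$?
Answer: $- \frac{1557564}{58637} \approx -26.563$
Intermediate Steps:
$o = 107$ ($o = -3 + 110 = 107$)
$J{\left(B,K \right)} = -5 + B K$ ($J{\left(B,K \right)} = -4 + \left(K B - 1\right) = -4 + \left(B K - 1\right) = -4 + \left(-1 + B K\right) = -5 + B K$)
$a = 350$ ($a = -4 + \left(107 + 11\right) \left(2 - 3\right) \left(-3\right) = -4 + 118 \left(\left(-1\right) \left(-3\right)\right) = -4 + 118 \cdot 3 = -4 + 354 = 350$)
$\frac{-50061 + 37500}{J{\left(-157,- \frac{101}{124} \right)} + a} = \frac{-50061 + 37500}{\left(-5 - 157 \left(- \frac{101}{124}\right)\right) + 350} = - \frac{12561}{\left(-5 - 157 \left(\left(-101\right) \frac{1}{124}\right)\right) + 350} = - \frac{12561}{\left(-5 - - \frac{15857}{124}\right) + 350} = - \frac{12561}{\left(-5 + \frac{15857}{124}\right) + 350} = - \frac{12561}{\frac{15237}{124} + 350} = - \frac{12561}{\frac{58637}{124}} = \left(-12561\right) \frac{124}{58637} = - \frac{1557564}{58637}$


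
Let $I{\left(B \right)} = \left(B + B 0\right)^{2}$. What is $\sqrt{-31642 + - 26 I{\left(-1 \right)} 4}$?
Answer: $i \sqrt{31746} \approx 178.17 i$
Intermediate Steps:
$I{\left(B \right)} = B^{2}$ ($I{\left(B \right)} = \left(B + 0\right)^{2} = B^{2}$)
$\sqrt{-31642 + - 26 I{\left(-1 \right)} 4} = \sqrt{-31642 + - 26 \left(-1\right)^{2} \cdot 4} = \sqrt{-31642 + \left(-26\right) 1 \cdot 4} = \sqrt{-31642 - 104} = \sqrt{-31746} = i \sqrt{31746}$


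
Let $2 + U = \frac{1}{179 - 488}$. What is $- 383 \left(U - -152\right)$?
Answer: $- \frac{17751667}{309} \approx -57449.0$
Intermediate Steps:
$U = - \frac{619}{309}$ ($U = -2 + \frac{1}{179 - 488} = -2 + \frac{1}{-309} = -2 - \frac{1}{309} = - \frac{619}{309} \approx -2.0032$)
$- 383 \left(U - -152\right) = - 383 \left(- \frac{619}{309} - -152\right) = - 383 \left(- \frac{619}{309} + \left(-19 + 171\right)\right) = - 383 \left(- \frac{619}{309} + 152\right) = \left(-383\right) \frac{46349}{309} = - \frac{17751667}{309}$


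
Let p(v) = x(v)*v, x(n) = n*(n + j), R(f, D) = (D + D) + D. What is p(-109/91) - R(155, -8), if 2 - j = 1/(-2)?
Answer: 38987205/1507142 ≈ 25.868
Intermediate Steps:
j = 5/2 (j = 2 - 1/(-2) = 2 - 1*(-½) = 2 + ½ = 5/2 ≈ 2.5000)
R(f, D) = 3*D (R(f, D) = 2*D + D = 3*D)
x(n) = n*(5/2 + n) (x(n) = n*(n + 5/2) = n*(5/2 + n))
p(v) = v²*(5 + 2*v)/2 (p(v) = (v*(5 + 2*v)/2)*v = v²*(5 + 2*v)/2)
p(-109/91) - R(155, -8) = (-109/91)²*(5/2 - 109/91) - 3*(-8) = (-109*1/91)²*(5/2 - 109*1/91) - 1*(-24) = (-109/91)²*(5/2 - 109/91) + 24 = (11881/8281)*(237/182) + 24 = 2815797/1507142 + 24 = 38987205/1507142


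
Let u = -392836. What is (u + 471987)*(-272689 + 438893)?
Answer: 13155212804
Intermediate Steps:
(u + 471987)*(-272689 + 438893) = (-392836 + 471987)*(-272689 + 438893) = 79151*166204 = 13155212804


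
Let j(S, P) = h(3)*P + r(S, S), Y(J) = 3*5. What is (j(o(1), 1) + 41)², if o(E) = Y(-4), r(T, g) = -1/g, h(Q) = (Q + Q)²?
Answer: 1331716/225 ≈ 5918.7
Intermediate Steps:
Y(J) = 15
h(Q) = 4*Q² (h(Q) = (2*Q)² = 4*Q²)
o(E) = 15
j(S, P) = -1/S + 36*P (j(S, P) = (4*3²)*P - 1/S = (4*9)*P - 1/S = 36*P - 1/S = -1/S + 36*P)
(j(o(1), 1) + 41)² = ((-1/15 + 36*1) + 41)² = ((-1*1/15 + 36) + 41)² = ((-1/15 + 36) + 41)² = (539/15 + 41)² = (1154/15)² = 1331716/225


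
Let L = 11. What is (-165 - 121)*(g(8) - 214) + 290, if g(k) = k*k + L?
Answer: 40044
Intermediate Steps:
g(k) = 11 + k**2 (g(k) = k*k + 11 = k**2 + 11 = 11 + k**2)
(-165 - 121)*(g(8) - 214) + 290 = (-165 - 121)*((11 + 8**2) - 214) + 290 = -286*((11 + 64) - 214) + 290 = -286*(75 - 214) + 290 = -286*(-139) + 290 = 39754 + 290 = 40044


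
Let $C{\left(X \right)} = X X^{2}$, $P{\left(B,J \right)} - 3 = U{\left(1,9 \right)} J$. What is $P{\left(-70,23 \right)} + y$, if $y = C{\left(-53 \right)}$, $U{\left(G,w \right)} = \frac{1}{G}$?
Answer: $-148851$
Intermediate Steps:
$P{\left(B,J \right)} = 3 + J$ ($P{\left(B,J \right)} = 3 + \frac{J}{1} = 3 + 1 J = 3 + J$)
$C{\left(X \right)} = X^{3}$
$y = -148877$ ($y = \left(-53\right)^{3} = -148877$)
$P{\left(-70,23 \right)} + y = \left(3 + 23\right) - 148877 = 26 - 148877 = -148851$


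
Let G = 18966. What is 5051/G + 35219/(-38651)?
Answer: -472737353/733054866 ≈ -0.64489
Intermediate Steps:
5051/G + 35219/(-38651) = 5051/18966 + 35219/(-38651) = 5051*(1/18966) + 35219*(-1/38651) = 5051/18966 - 35219/38651 = -472737353/733054866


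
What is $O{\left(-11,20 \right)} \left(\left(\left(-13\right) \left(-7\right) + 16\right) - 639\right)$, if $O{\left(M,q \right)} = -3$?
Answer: $1596$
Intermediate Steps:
$O{\left(-11,20 \right)} \left(\left(\left(-13\right) \left(-7\right) + 16\right) - 639\right) = - 3 \left(\left(\left(-13\right) \left(-7\right) + 16\right) - 639\right) = - 3 \left(\left(91 + 16\right) - 639\right) = - 3 \left(107 - 639\right) = \left(-3\right) \left(-532\right) = 1596$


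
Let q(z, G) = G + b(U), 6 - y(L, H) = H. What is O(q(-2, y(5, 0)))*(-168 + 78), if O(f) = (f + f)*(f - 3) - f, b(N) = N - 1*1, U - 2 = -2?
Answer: -1350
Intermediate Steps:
U = 0 (U = 2 - 2 = 0)
b(N) = -1 + N (b(N) = N - 1 = -1 + N)
y(L, H) = 6 - H
q(z, G) = -1 + G (q(z, G) = G + (-1 + 0) = G - 1 = -1 + G)
O(f) = -f + 2*f*(-3 + f) (O(f) = (2*f)*(-3 + f) - f = 2*f*(-3 + f) - f = -f + 2*f*(-3 + f))
O(q(-2, y(5, 0)))*(-168 + 78) = ((-1 + (6 - 1*0))*(-7 + 2*(-1 + (6 - 1*0))))*(-168 + 78) = ((-1 + (6 + 0))*(-7 + 2*(-1 + (6 + 0))))*(-90) = ((-1 + 6)*(-7 + 2*(-1 + 6)))*(-90) = (5*(-7 + 2*5))*(-90) = (5*(-7 + 10))*(-90) = (5*3)*(-90) = 15*(-90) = -1350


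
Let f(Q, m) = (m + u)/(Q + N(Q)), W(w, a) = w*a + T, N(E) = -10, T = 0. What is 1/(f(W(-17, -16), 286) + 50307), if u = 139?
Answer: 262/13180859 ≈ 1.9877e-5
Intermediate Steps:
W(w, a) = a*w (W(w, a) = w*a + 0 = a*w + 0 = a*w)
f(Q, m) = (139 + m)/(-10 + Q) (f(Q, m) = (m + 139)/(Q - 10) = (139 + m)/(-10 + Q))
1/(f(W(-17, -16), 286) + 50307) = 1/((139 + 286)/(-10 - 16*(-17)) + 50307) = 1/(425/(-10 + 272) + 50307) = 1/(425/262 + 50307) = 1/(13180859/262) = 262/13180859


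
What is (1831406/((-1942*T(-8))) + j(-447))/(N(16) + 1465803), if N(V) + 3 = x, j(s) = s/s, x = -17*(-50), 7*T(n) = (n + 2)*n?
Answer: -6363313/68357623200 ≈ -9.3089e-5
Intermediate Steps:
T(n) = n*(2 + n)/7 (T(n) = ((n + 2)*n)/7 = ((2 + n)*n)/7 = (n*(2 + n))/7 = n*(2 + n)/7)
x = 850
j(s) = 1
N(V) = 847 (N(V) = -3 + 850 = 847)
(1831406/((-1942*T(-8))) + j(-447))/(N(16) + 1465803) = (1831406/((-1942*(-8)*(2 - 8)/7)) + 1)/(847 + 1465803) = (1831406/((-1942*(-8)*(-6)/7)) + 1)/1466650 = (1831406/((-1942*48/7)) + 1)*(1/1466650) = (1831406/(-93216/7) + 1)*(1/1466650) = (1831406*(-7/93216) + 1)*(1/1466650) = (-6409921/46608 + 1)*(1/1466650) = -6363313/46608*1/1466650 = -6363313/68357623200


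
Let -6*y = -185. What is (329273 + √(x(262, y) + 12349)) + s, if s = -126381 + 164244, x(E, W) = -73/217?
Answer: 367136 + 6*√16152395/217 ≈ 3.6725e+5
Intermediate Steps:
y = 185/6 (y = -⅙*(-185) = 185/6 ≈ 30.833)
x(E, W) = -73/217 (x(E, W) = -73*1/217 = -73/217)
s = 37863
(329273 + √(x(262, y) + 12349)) + s = (329273 + √(-73/217 + 12349)) + 37863 = (329273 + √(2679660/217)) + 37863 = (329273 + 6*√16152395/217) + 37863 = 367136 + 6*√16152395/217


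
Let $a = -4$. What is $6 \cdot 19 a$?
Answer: $-456$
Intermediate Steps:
$6 \cdot 19 a = 6 \cdot 19 \left(-4\right) = 114 \left(-4\right) = -456$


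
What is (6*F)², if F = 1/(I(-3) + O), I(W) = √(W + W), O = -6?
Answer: 36/(6 - I*√6)² ≈ 0.61224 + 0.59988*I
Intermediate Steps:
I(W) = √2*√W (I(W) = √(2*W) = √2*√W)
F = 1/(-6 + I*√6) (F = 1/(√2*√(-3) - 6) = 1/(√2*(I*√3) - 6) = 1/(I*√6 - 6) = 1/(-6 + I*√6) ≈ -0.14286 - 0.058321*I)
(6*F)² = (6*(-⅐ - I*√6/42))² = (-6/7 - I*√6/7)²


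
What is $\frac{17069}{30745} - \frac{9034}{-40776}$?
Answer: $\frac{37452149}{48217620} \approx 0.77673$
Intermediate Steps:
$\frac{17069}{30745} - \frac{9034}{-40776} = 17069 \cdot \frac{1}{30745} - - \frac{4517}{20388} = \frac{1313}{2365} + \frac{4517}{20388} = \frac{37452149}{48217620}$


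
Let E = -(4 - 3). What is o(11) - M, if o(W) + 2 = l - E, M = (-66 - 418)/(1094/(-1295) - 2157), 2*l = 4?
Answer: 2167629/2794409 ≈ 0.77570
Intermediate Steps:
l = 2 (l = (½)*4 = 2)
E = -1 (E = -1*1 = -1)
M = 626780/2794409 (M = -484/(1094*(-1/1295) - 2157) = -484/(-1094/1295 - 2157) = -484/(-2794409/1295) = -484*(-1295/2794409) = 626780/2794409 ≈ 0.22430)
o(W) = 1 (o(W) = -2 + (2 - 1*(-1)) = -2 + (2 + 1) = -2 + 3 = 1)
o(11) - M = 1 - 1*626780/2794409 = 1 - 626780/2794409 = 2167629/2794409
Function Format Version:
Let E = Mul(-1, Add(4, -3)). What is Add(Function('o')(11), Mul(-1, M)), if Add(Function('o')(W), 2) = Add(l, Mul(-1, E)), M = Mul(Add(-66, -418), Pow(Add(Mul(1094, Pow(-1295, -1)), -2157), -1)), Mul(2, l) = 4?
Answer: Rational(2167629, 2794409) ≈ 0.77570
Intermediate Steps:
l = 2 (l = Mul(Rational(1, 2), 4) = 2)
E = -1 (E = Mul(-1, 1) = -1)
M = Rational(626780, 2794409) (M = Mul(-484, Pow(Add(Mul(1094, Rational(-1, 1295)), -2157), -1)) = Mul(-484, Pow(Add(Rational(-1094, 1295), -2157), -1)) = Mul(-484, Pow(Rational(-2794409, 1295), -1)) = Mul(-484, Rational(-1295, 2794409)) = Rational(626780, 2794409) ≈ 0.22430)
Function('o')(W) = 1 (Function('o')(W) = Add(-2, Add(2, Mul(-1, -1))) = Add(-2, Add(2, 1)) = Add(-2, 3) = 1)
Add(Function('o')(11), Mul(-1, M)) = Add(1, Mul(-1, Rational(626780, 2794409))) = Add(1, Rational(-626780, 2794409)) = Rational(2167629, 2794409)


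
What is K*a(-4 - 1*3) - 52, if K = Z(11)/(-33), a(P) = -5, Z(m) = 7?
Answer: -1681/33 ≈ -50.939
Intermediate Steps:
K = -7/33 (K = 7/(-33) = 7*(-1/33) = -7/33 ≈ -0.21212)
K*a(-4 - 1*3) - 52 = -7/33*(-5) - 52 = 35/33 - 52 = -1681/33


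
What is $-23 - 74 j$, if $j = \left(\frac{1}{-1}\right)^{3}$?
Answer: $51$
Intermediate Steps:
$j = -1$ ($j = \left(-1\right)^{3} = -1$)
$-23 - 74 j = -23 - -74 = -23 + 74 = 51$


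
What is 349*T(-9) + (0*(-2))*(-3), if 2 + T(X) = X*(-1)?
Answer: 2443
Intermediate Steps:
T(X) = -2 - X (T(X) = -2 + X*(-1) = -2 - X)
349*T(-9) + (0*(-2))*(-3) = 349*(-2 - 1*(-9)) + (0*(-2))*(-3) = 349*(-2 + 9) + 0*(-3) = 349*7 + 0 = 2443 + 0 = 2443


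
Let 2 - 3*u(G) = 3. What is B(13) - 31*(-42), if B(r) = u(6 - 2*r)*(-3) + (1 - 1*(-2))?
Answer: 1306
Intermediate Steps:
u(G) = -⅓ (u(G) = ⅔ - ⅓*3 = ⅔ - 1 = -⅓)
B(r) = 4 (B(r) = -⅓*(-3) + (1 - 1*(-2)) = 1 + (1 + 2) = 1 + 3 = 4)
B(13) - 31*(-42) = 4 - 31*(-42) = 4 + 1302 = 1306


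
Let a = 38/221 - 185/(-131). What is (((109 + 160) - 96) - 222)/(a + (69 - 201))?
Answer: 1418599/3775669 ≈ 0.37572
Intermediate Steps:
a = 45863/28951 (a = 38*(1/221) - 185*(-1/131) = 38/221 + 185/131 = 45863/28951 ≈ 1.5842)
(((109 + 160) - 96) - 222)/(a + (69 - 201)) = (((109 + 160) - 96) - 222)/(45863/28951 + (69 - 201)) = ((269 - 96) - 222)/(45863/28951 - 132) = (173 - 222)/(-3775669/28951) = -49*(-28951/3775669) = 1418599/3775669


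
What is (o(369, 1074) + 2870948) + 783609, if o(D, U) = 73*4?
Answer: 3654849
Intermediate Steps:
o(D, U) = 292
(o(369, 1074) + 2870948) + 783609 = (292 + 2870948) + 783609 = 2871240 + 783609 = 3654849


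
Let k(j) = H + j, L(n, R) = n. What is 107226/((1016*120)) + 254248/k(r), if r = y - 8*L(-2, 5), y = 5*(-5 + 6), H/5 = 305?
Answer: 2596973963/15707360 ≈ 165.33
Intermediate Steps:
H = 1525 (H = 5*305 = 1525)
y = 5 (y = 5*1 = 5)
r = 21 (r = 5 - 8*(-2) = 5 + 16 = 21)
k(j) = 1525 + j
107226/((1016*120)) + 254248/k(r) = 107226/((1016*120)) + 254248/(1525 + 21) = 107226/121920 + 254248/1546 = 107226*(1/121920) + 254248*(1/1546) = 17871/20320 + 127124/773 = 2596973963/15707360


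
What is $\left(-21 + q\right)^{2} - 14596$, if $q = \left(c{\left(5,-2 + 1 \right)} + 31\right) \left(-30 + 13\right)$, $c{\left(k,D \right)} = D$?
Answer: $267365$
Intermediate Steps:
$q = -510$ ($q = \left(\left(-2 + 1\right) + 31\right) \left(-30 + 13\right) = \left(-1 + 31\right) \left(-17\right) = 30 \left(-17\right) = -510$)
$\left(-21 + q\right)^{2} - 14596 = \left(-21 - 510\right)^{2} - 14596 = \left(-531\right)^{2} - 14596 = 281961 - 14596 = 267365$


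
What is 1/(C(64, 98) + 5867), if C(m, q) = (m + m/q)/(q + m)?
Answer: 441/2587523 ≈ 0.00017043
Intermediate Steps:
C(m, q) = (m + m/q)/(m + q)
1/(C(64, 98) + 5867) = 1/(64*(1 + 98)/(98*(64 + 98)) + 5867) = 1/(64*(1/98)*99/162 + 5867) = 1/(64*(1/98)*(1/162)*99 + 5867) = 1/(176/441 + 5867) = 1/(2587523/441) = 441/2587523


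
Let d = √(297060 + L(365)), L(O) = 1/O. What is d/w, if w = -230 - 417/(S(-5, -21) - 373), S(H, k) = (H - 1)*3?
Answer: -391*√39575818865/32672245 ≈ -2.3807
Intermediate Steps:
S(H, k) = -3 + 3*H (S(H, k) = (-1 + H)*3 = -3 + 3*H)
w = -89513/391 (w = -230 - 417/((-3 + 3*(-5)) - 373) = -230 - 417/((-3 - 15) - 373) = -230 - 417/(-18 - 373) = -230 - 417/(-391) = -230 - 1/391*(-417) = -230 + 417/391 = -89513/391 ≈ -228.93)
d = √39575818865/365 (d = √(297060 + 1/365) = √(108426901/365) = √39575818865/365 ≈ 545.03)
d/w = (√39575818865/365)/(-89513/391) = (√39575818865/365)*(-391/89513) = -391*√39575818865/32672245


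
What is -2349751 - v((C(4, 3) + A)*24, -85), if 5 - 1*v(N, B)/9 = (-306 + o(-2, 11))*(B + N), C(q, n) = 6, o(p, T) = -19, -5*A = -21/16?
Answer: -5081597/2 ≈ -2.5408e+6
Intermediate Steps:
A = 21/80 (A = -(-21)/(5*16) = -⅕*(-21/16) = 21/80 ≈ 0.26250)
v(N, B) = 45 + 2925*B + 2925*N (v(N, B) = 45 - 9*(-306 - 19)*(B + N) = 45 - (-2925)*(B + N) = 45 - 9*(-325*B - 325*N) = 45 + (2925*B + 2925*N) = 45 + 2925*B + 2925*N)
-2349751 - v((C(4, 3) + A)*24, -85) = -2349751 - (45 + 2925*(-85) + 2925*((6 + 21/80)*24)) = -2349751 - (45 - 248625 + 2925*((501/80)*24)) = -2349751 - (45 - 248625 + 2925*(1503/10)) = -2349751 - (45 - 248625 + 879255/2) = -2349751 - 1*382095/2 = -2349751 - 382095/2 = -5081597/2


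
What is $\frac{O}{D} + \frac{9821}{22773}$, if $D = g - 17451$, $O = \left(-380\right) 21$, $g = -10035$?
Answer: $\frac{25092697}{34774371} \approx 0.72159$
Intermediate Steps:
$O = -7980$
$D = -27486$ ($D = -10035 - 17451 = -27486$)
$\frac{O}{D} + \frac{9821}{22773} = - \frac{7980}{-27486} + \frac{9821}{22773} = \left(-7980\right) \left(- \frac{1}{27486}\right) + 9821 \cdot \frac{1}{22773} = \frac{1330}{4581} + \frac{9821}{22773} = \frac{25092697}{34774371}$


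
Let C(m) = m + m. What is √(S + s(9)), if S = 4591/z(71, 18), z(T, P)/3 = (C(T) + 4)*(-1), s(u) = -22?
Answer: I*√6231426/438 ≈ 5.6993*I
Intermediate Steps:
C(m) = 2*m
z(T, P) = -12 - 6*T (z(T, P) = 3*((2*T + 4)*(-1)) = 3*((4 + 2*T)*(-1)) = 3*(-4 - 2*T) = -12 - 6*T)
S = -4591/438 (S = 4591/(-12 - 6*71) = 4591/(-12 - 426) = 4591/(-438) = 4591*(-1/438) = -4591/438 ≈ -10.482)
√(S + s(9)) = √(-4591/438 - 22) = √(-14227/438) = I*√6231426/438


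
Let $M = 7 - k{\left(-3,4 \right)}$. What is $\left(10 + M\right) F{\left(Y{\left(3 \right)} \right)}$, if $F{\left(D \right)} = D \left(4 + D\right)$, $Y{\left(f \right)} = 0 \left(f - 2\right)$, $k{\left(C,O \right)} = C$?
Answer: $0$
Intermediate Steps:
$Y{\left(f \right)} = 0$ ($Y{\left(f \right)} = 0 \left(-2 + f\right) = 0$)
$M = 10$ ($M = 7 - -3 = 7 + 3 = 10$)
$\left(10 + M\right) F{\left(Y{\left(3 \right)} \right)} = \left(10 + 10\right) 0 \left(4 + 0\right) = 20 \cdot 0 \cdot 4 = 20 \cdot 0 = 0$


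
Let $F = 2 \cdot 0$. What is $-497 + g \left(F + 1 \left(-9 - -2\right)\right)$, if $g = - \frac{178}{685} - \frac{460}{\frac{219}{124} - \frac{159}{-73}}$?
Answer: $\frac{7855574503}{24456555} \approx 321.21$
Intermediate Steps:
$F = 0$
$g = - \frac{2858640334}{24456555}$ ($g = \left(-178\right) \frac{1}{685} - \frac{460}{219 \cdot \frac{1}{124} - - \frac{159}{73}} = - \frac{178}{685} - \frac{460}{\frac{219}{124} + \frac{159}{73}} = - \frac{178}{685} - \frac{460}{\frac{35703}{9052}} = - \frac{178}{685} - \frac{4163920}{35703} = - \frac{2858640334}{24456555} \approx -116.89$)
$-497 + g \left(F + 1 \left(-9 - -2\right)\right) = -497 - \frac{2858640334 \left(0 + 1 \left(-9 - -2\right)\right)}{24456555} = -497 - \frac{2858640334 \left(0 + 1 \left(-9 + 2\right)\right)}{24456555} = -497 - \frac{2858640334 \left(0 + 1 \left(-7\right)\right)}{24456555} = -497 - \frac{2858640334 \left(0 - 7\right)}{24456555} = -497 - - \frac{20010482338}{24456555} = -497 + \frac{20010482338}{24456555} = \frac{7855574503}{24456555}$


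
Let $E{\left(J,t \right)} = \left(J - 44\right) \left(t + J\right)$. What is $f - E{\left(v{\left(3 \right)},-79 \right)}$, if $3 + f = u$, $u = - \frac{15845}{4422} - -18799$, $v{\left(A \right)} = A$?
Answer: $\frac{69321115}{4422} \approx 15676.0$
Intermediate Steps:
$E{\left(J,t \right)} = \left(-44 + J\right) \left(J + t\right)$
$u = \frac{83113333}{4422}$ ($u = \left(-15845\right) \frac{1}{4422} + 18799 = - \frac{15845}{4422} + 18799 = \frac{83113333}{4422} \approx 18795.0$)
$f = \frac{83100067}{4422}$ ($f = -3 + \frac{83113333}{4422} = \frac{83100067}{4422} \approx 18792.0$)
$f - E{\left(v{\left(3 \right)},-79 \right)} = \frac{83100067}{4422} - \left(3^{2} - 132 - -3476 + 3 \left(-79\right)\right) = \frac{83100067}{4422} - \left(9 - 132 + 3476 - 237\right) = \frac{83100067}{4422} - 3116 = \frac{69321115}{4422}$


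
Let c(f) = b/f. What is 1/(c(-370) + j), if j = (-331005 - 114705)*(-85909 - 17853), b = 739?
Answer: 370/17111671576661 ≈ 2.1623e-11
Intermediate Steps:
c(f) = 739/f
j = 46247761020 (j = -445710*(-103762) = 46247761020)
1/(c(-370) + j) = 1/(739/(-370) + 46247761020) = 1/(739*(-1/370) + 46247761020) = 1/(-739/370 + 46247761020) = 1/(17111671576661/370) = 370/17111671576661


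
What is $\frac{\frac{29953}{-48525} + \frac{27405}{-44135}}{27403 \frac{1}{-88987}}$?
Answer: $\frac{6742171956496}{1676790255075} \approx 4.0209$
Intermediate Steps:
$\frac{\frac{29953}{-48525} + \frac{27405}{-44135}}{27403 \frac{1}{-88987}} = \frac{29953 \left(- \frac{1}{48525}\right) + 27405 \left(- \frac{1}{44135}\right)}{27403 \left(- \frac{1}{88987}\right)} = \frac{- \frac{29953}{48525} - \frac{783}{1261}}{- \frac{27403}{88987}} = \left(- \frac{75765808}{61190025}\right) \left(- \frac{88987}{27403}\right) = \frac{6742171956496}{1676790255075}$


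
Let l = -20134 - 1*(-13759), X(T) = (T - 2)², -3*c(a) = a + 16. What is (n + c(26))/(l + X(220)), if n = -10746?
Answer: -10760/41149 ≈ -0.26149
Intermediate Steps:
c(a) = -16/3 - a/3 (c(a) = -(a + 16)/3 = -(16 + a)/3 = -16/3 - a/3)
X(T) = (-2 + T)²
l = -6375 (l = -20134 + 13759 = -6375)
(n + c(26))/(l + X(220)) = (-10746 + (-16/3 - ⅓*26))/(-6375 + (-2 + 220)²) = (-10746 + (-16/3 - 26/3))/(-6375 + 218²) = (-10746 - 14)/(-6375 + 47524) = -10760/41149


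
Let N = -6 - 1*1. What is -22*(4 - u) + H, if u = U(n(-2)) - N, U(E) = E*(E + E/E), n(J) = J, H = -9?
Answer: 101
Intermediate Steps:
N = -7 (N = -6 - 1 = -7)
U(E) = E*(1 + E) (U(E) = E*(E + 1) = E*(1 + E))
u = 9 (u = -2*(1 - 2) - 1*(-7) = -2*(-1) + 7 = 2 + 7 = 9)
-22*(4 - u) + H = -22*(4 - 1*9) - 9 = -22*(4 - 9) - 9 = -22*(-5) - 9 = 110 - 9 = 101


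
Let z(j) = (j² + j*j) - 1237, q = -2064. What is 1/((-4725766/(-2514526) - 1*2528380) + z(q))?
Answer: 1257263/7531730659108 ≈ 1.6693e-7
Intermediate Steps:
z(j) = -1237 + 2*j² (z(j) = (j² + j²) - 1237 = 2*j² - 1237 = -1237 + 2*j²)
1/((-4725766/(-2514526) - 1*2528380) + z(q)) = 1/((-4725766/(-2514526) - 1*2528380) + (-1237 + 2*(-2064)²)) = 1/((-4725766*(-1/2514526) - 2528380) + (-1237 + 2*4260096)) = 1/((2362883/1257263 - 2528380) + (-1237 + 8520192)) = 1/(-3178836261057/1257263 + 8518955) = 1/(7531730659108/1257263) = 1257263/7531730659108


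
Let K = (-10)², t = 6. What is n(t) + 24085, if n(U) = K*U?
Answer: 24685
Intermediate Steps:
K = 100
n(U) = 100*U
n(t) + 24085 = 100*6 + 24085 = 600 + 24085 = 24685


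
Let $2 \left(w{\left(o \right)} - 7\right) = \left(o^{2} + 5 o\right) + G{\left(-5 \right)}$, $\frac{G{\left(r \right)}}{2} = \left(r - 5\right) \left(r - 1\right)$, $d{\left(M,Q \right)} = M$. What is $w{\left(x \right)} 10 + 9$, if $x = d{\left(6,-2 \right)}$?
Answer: $1009$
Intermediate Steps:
$x = 6$
$G{\left(r \right)} = 2 \left(-1 + r\right) \left(-5 + r\right)$ ($G{\left(r \right)} = 2 \left(r - 5\right) \left(r - 1\right) = 2 \left(-5 + r\right) \left(-1 + r\right) = 2 \left(-1 + r\right) \left(-5 + r\right)$)
$w{\left(o \right)} = 67 + \frac{o^{2}}{2} + \frac{5 o}{2}$ ($w{\left(o \right)} = 7 + \frac{\left(o^{2} + 5 o\right) + \left(10 - -60 + 2 \left(-5\right)^{2}\right)}{2} = 7 + \frac{\left(o^{2} + 5 o\right) + \left(10 + 60 + 2 \cdot 25\right)}{2} = 7 + \frac{\left(o^{2} + 5 o\right) + \left(10 + 60 + 50\right)}{2} = 7 + \frac{\left(o^{2} + 5 o\right) + 120}{2} = 7 + \frac{120 + o^{2} + 5 o}{2} = 7 + \left(60 + \frac{o^{2}}{2} + \frac{5 o}{2}\right) = 67 + \frac{o^{2}}{2} + \frac{5 o}{2}$)
$w{\left(x \right)} 10 + 9 = \left(67 + \frac{6^{2}}{2} + \frac{5}{2} \cdot 6\right) 10 + 9 = \left(67 + \frac{1}{2} \cdot 36 + 15\right) 10 + 9 = \left(67 + 18 + 15\right) 10 + 9 = 100 \cdot 10 + 9 = 1000 + 9 = 1009$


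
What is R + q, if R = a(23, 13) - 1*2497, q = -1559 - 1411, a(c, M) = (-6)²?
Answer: -5431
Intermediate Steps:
a(c, M) = 36
q = -2970
R = -2461 (R = 36 - 1*2497 = 36 - 2497 = -2461)
R + q = -2461 - 2970 = -5431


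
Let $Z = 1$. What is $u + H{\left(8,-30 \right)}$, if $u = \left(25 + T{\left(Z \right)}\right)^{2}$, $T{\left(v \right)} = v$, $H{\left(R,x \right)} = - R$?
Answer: $668$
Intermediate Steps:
$u = 676$ ($u = \left(25 + 1\right)^{2} = 26^{2} = 676$)
$u + H{\left(8,-30 \right)} = 676 - 8 = 668$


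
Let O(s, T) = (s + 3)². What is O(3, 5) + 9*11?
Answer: 135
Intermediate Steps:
O(s, T) = (3 + s)²
O(3, 5) + 9*11 = (3 + 3)² + 9*11 = 6² + 99 = 36 + 99 = 135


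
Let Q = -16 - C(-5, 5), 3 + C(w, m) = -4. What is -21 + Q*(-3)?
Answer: 6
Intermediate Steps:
C(w, m) = -7 (C(w, m) = -3 - 4 = -7)
Q = -9 (Q = -16 - 1*(-7) = -16 + 7 = -9)
-21 + Q*(-3) = -21 - 9*(-3) = -21 + 27 = 6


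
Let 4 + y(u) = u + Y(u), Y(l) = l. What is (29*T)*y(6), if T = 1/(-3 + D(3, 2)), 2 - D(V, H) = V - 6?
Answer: 116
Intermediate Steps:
y(u) = -4 + 2*u (y(u) = -4 + (u + u) = -4 + 2*u)
D(V, H) = 8 - V (D(V, H) = 2 - (V - 6) = 2 - (-6 + V) = 2 + (6 - V) = 8 - V)
T = ½ (T = 1/(-3 + (8 - 1*3)) = 1/(-3 + (8 - 3)) = 1/(-3 + 5) = 1/2 = ½ ≈ 0.50000)
(29*T)*y(6) = (29*(½))*(-4 + 2*6) = 29*(-4 + 12)/2 = (29/2)*8 = 116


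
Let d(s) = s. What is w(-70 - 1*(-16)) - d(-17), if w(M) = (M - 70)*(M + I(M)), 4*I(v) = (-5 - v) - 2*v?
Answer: 1846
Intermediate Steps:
I(v) = -5/4 - 3*v/4 (I(v) = ((-5 - v) - 2*v)/4 = (-5 - 3*v)/4 = -5/4 - 3*v/4)
w(M) = (-70 + M)*(-5/4 + M/4) (w(M) = (M - 70)*(M + (-5/4 - 3*M/4)) = (-70 + M)*(-5/4 + M/4))
w(-70 - 1*(-16)) - d(-17) = (175/2 - 75*(-70 - 1*(-16))/4 + (-70 - 1*(-16))²/4) - 1*(-17) = (175/2 - 75*(-70 + 16)/4 + (-70 + 16)²/4) + 17 = (175/2 - 75/4*(-54) + (¼)*(-54)²) + 17 = (175/2 + 2025/2 + (¼)*2916) + 17 = (175/2 + 2025/2 + 729) + 17 = 1829 + 17 = 1846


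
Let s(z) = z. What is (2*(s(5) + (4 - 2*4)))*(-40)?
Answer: -80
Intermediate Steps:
(2*(s(5) + (4 - 2*4)))*(-40) = (2*(5 + (4 - 2*4)))*(-40) = (2*(5 + (4 - 8)))*(-40) = (2*(5 - 4))*(-40) = (2*1)*(-40) = 2*(-40) = -80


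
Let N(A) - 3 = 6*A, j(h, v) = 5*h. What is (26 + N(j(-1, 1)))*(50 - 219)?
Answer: 169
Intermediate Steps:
N(A) = 3 + 6*A
(26 + N(j(-1, 1)))*(50 - 219) = (26 + (3 + 6*(5*(-1))))*(50 - 219) = (26 + (3 + 6*(-5)))*(-169) = (26 + (3 - 30))*(-169) = (26 - 27)*(-169) = -1*(-169) = 169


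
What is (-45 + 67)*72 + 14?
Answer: 1598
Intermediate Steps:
(-45 + 67)*72 + 14 = 22*72 + 14 = 1584 + 14 = 1598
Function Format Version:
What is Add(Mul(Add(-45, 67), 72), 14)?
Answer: 1598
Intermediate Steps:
Add(Mul(Add(-45, 67), 72), 14) = Add(Mul(22, 72), 14) = Add(1584, 14) = 1598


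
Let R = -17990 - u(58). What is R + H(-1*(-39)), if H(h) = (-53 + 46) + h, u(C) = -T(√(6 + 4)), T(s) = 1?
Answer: -17957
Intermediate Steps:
u(C) = -1 (u(C) = -1*1 = -1)
H(h) = -7 + h
R = -17989 (R = -17990 - 1*(-1) = -17990 + 1 = -17989)
R + H(-1*(-39)) = -17989 + (-7 - 1*(-39)) = -17989 + (-7 + 39) = -17989 + 32 = -17957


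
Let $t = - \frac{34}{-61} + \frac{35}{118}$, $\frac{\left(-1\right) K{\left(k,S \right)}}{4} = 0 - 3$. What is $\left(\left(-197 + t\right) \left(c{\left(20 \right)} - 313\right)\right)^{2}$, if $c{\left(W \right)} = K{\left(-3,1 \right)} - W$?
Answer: $\frac{205396348275014121}{51811204} \approx 3.9643 \cdot 10^{9}$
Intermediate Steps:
$K{\left(k,S \right)} = 12$ ($K{\left(k,S \right)} = - 4 \left(0 - 3\right) = \left(-4\right) \left(-3\right) = 12$)
$c{\left(W \right)} = 12 - W$
$t = \frac{6147}{7198}$ ($t = \left(-34\right) \left(- \frac{1}{61}\right) + 35 \cdot \frac{1}{118} = \frac{34}{61} + \frac{35}{118} = \frac{6147}{7198} \approx 0.85399$)
$\left(\left(-197 + t\right) \left(c{\left(20 \right)} - 313\right)\right)^{2} = \left(\left(-197 + \frac{6147}{7198}\right) \left(\left(12 - 20\right) - 313\right)\right)^{2} = \left(- \frac{1411859 \left(\left(12 - 20\right) - 313\right)}{7198}\right)^{2} = \left(- \frac{1411859 \left(-8 - 313\right)}{7198}\right)^{2} = \left(\left(- \frac{1411859}{7198}\right) \left(-321\right)\right)^{2} = \left(\frac{453206739}{7198}\right)^{2} = \frac{205396348275014121}{51811204}$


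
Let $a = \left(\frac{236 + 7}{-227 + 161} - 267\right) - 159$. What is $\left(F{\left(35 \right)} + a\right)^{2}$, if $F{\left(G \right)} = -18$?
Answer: $\frac{97002801}{484} \approx 2.0042 \cdot 10^{5}$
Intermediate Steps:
$a = - \frac{9453}{22}$ ($a = \left(\frac{243}{-66} - 267\right) - 159 = \left(243 \left(- \frac{1}{66}\right) - 267\right) - 159 = \left(- \frac{81}{22} - 267\right) - 159 = - \frac{5955}{22} - 159 = - \frac{9453}{22} \approx -429.68$)
$\left(F{\left(35 \right)} + a\right)^{2} = \left(-18 - \frac{9453}{22}\right)^{2} = \left(- \frac{9849}{22}\right)^{2} = \frac{97002801}{484}$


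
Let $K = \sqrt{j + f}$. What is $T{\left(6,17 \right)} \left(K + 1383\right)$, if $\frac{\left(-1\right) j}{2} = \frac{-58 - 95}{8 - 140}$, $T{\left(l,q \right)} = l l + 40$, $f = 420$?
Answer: $105108 + \frac{114 \sqrt{22462}}{11} \approx 1.0666 \cdot 10^{5}$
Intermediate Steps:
$T{\left(l,q \right)} = 40 + l^{2}$ ($T{\left(l,q \right)} = l^{2} + 40 = 40 + l^{2}$)
$j = - \frac{51}{22}$ ($j = - 2 \frac{-58 - 95}{8 - 140} = - 2 \left(- \frac{153}{8 + \left(-179 + 39\right)}\right) = - 2 \left(- \frac{153}{8 - 140}\right) = - 2 \left(- \frac{153}{-132}\right) = - 2 \left(\left(-153\right) \left(- \frac{1}{132}\right)\right) = \left(-2\right) \frac{51}{44} = - \frac{51}{22} \approx -2.3182$)
$K = \frac{3 \sqrt{22462}}{22}$ ($K = \sqrt{- \frac{51}{22} + 420} = \sqrt{\frac{9189}{22}} = \frac{3 \sqrt{22462}}{22} \approx 20.437$)
$T{\left(6,17 \right)} \left(K + 1383\right) = \left(40 + 6^{2}\right) \left(\frac{3 \sqrt{22462}}{22} + 1383\right) = \left(40 + 36\right) \left(1383 + \frac{3 \sqrt{22462}}{22}\right) = 76 \left(1383 + \frac{3 \sqrt{22462}}{22}\right) = 105108 + \frac{114 \sqrt{22462}}{11}$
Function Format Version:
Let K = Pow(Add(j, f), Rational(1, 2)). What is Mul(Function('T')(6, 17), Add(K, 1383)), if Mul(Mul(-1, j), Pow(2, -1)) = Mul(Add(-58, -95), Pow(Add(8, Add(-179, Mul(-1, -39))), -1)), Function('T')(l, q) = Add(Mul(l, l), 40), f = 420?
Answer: Add(105108, Mul(Rational(114, 11), Pow(22462, Rational(1, 2)))) ≈ 1.0666e+5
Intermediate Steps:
Function('T')(l, q) = Add(40, Pow(l, 2)) (Function('T')(l, q) = Add(Pow(l, 2), 40) = Add(40, Pow(l, 2)))
j = Rational(-51, 22) (j = Mul(-2, Mul(Add(-58, -95), Pow(Add(8, Add(-179, Mul(-1, -39))), -1))) = Mul(-2, Mul(-153, Pow(Add(8, Add(-179, 39)), -1))) = Mul(-2, Mul(-153, Pow(Add(8, -140), -1))) = Mul(-2, Mul(-153, Pow(-132, -1))) = Mul(-2, Mul(-153, Rational(-1, 132))) = Mul(-2, Rational(51, 44)) = Rational(-51, 22) ≈ -2.3182)
K = Mul(Rational(3, 22), Pow(22462, Rational(1, 2))) (K = Pow(Add(Rational(-51, 22), 420), Rational(1, 2)) = Pow(Rational(9189, 22), Rational(1, 2)) = Mul(Rational(3, 22), Pow(22462, Rational(1, 2))) ≈ 20.437)
Mul(Function('T')(6, 17), Add(K, 1383)) = Mul(Add(40, Pow(6, 2)), Add(Mul(Rational(3, 22), Pow(22462, Rational(1, 2))), 1383)) = Mul(Add(40, 36), Add(1383, Mul(Rational(3, 22), Pow(22462, Rational(1, 2))))) = Mul(76, Add(1383, Mul(Rational(3, 22), Pow(22462, Rational(1, 2))))) = Add(105108, Mul(Rational(114, 11), Pow(22462, Rational(1, 2))))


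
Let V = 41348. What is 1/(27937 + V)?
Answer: 1/69285 ≈ 1.4433e-5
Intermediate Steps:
1/(27937 + V) = 1/(27937 + 41348) = 1/69285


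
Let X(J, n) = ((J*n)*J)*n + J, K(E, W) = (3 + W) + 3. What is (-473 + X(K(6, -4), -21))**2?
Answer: 1671849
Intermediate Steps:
K(E, W) = 6 + W
X(J, n) = J + J**2*n**2 (X(J, n) = (n*J**2)*n + J = J**2*n**2 + J = J + J**2*n**2)
(-473 + X(K(6, -4), -21))**2 = (-473 + (6 - 4)*(1 + (6 - 4)*(-21)**2))**2 = (-473 + 2*(1 + 2*441))**2 = (-473 + 2*(1 + 882))**2 = (-473 + 2*883)**2 = (-473 + 1766)**2 = 1293**2 = 1671849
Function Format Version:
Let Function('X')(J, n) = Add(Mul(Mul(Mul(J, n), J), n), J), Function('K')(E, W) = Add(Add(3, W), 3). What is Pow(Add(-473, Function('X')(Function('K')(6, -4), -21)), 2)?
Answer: 1671849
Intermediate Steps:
Function('K')(E, W) = Add(6, W)
Function('X')(J, n) = Add(J, Mul(Pow(J, 2), Pow(n, 2))) (Function('X')(J, n) = Add(Mul(Mul(n, Pow(J, 2)), n), J) = Add(Mul(Pow(J, 2), Pow(n, 2)), J) = Add(J, Mul(Pow(J, 2), Pow(n, 2))))
Pow(Add(-473, Function('X')(Function('K')(6, -4), -21)), 2) = Pow(Add(-473, Mul(Add(6, -4), Add(1, Mul(Add(6, -4), Pow(-21, 2))))), 2) = Pow(Add(-473, Mul(2, Add(1, Mul(2, 441)))), 2) = Pow(Add(-473, Mul(2, Add(1, 882))), 2) = Pow(Add(-473, Mul(2, 883)), 2) = Pow(Add(-473, 1766), 2) = Pow(1293, 2) = 1671849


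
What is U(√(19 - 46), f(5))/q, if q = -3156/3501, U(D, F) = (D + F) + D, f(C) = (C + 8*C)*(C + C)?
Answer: -262575/526 - 3501*I*√3/526 ≈ -499.19 - 11.528*I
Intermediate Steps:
f(C) = 18*C² (f(C) = (9*C)*(2*C) = 18*C²)
U(D, F) = F + 2*D
q = -1052/1167 (q = -3156*1/3501 = -1052/1167 ≈ -0.90146)
U(√(19 - 46), f(5))/q = (18*5² + 2*√(19 - 46))/(-1052/1167) = (18*25 + 2*√(-27))*(-1167/1052) = (450 + 2*(3*I*√3))*(-1167/1052) = (450 + 6*I*√3)*(-1167/1052) = -262575/526 - 3501*I*√3/526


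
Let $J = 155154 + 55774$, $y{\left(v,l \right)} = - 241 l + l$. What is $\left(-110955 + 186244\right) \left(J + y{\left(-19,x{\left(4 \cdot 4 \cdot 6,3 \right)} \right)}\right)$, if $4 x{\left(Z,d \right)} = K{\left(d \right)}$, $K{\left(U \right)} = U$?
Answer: $15867006172$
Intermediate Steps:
$x{\left(Z,d \right)} = \frac{d}{4}$
$y{\left(v,l \right)} = - 240 l$
$J = 210928$
$\left(-110955 + 186244\right) \left(J + y{\left(-19,x{\left(4 \cdot 4 \cdot 6,3 \right)} \right)}\right) = \left(-110955 + 186244\right) \left(210928 - 240 \cdot \frac{1}{4} \cdot 3\right) = 75289 \left(210928 - 180\right) = 75289 \cdot 210748 = 15867006172$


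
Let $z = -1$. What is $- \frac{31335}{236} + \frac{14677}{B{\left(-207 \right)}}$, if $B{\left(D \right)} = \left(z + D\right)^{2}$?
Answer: $- \frac{26004109}{196352} \approx -132.44$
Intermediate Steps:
$B{\left(D \right)} = \left(-1 + D\right)^{2}$
$- \frac{31335}{236} + \frac{14677}{B{\left(-207 \right)}} = - \frac{31335}{236} + \frac{14677}{\left(-1 - 207\right)^{2}} = \left(-31335\right) \frac{1}{236} + \frac{14677}{\left(-208\right)^{2}} = - \frac{31335}{236} + \frac{14677}{43264} = - \frac{31335}{236} + 14677 \cdot \frac{1}{43264} = - \frac{31335}{236} + \frac{1129}{3328} = - \frac{26004109}{196352}$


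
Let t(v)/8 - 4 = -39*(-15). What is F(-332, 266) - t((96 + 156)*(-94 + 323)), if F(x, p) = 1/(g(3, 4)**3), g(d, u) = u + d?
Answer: -1616215/343 ≈ -4712.0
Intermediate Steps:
g(d, u) = d + u
t(v) = 4712 (t(v) = 32 + 8*(-39*(-15)) = 32 + 8*585 = 32 + 4680 = 4712)
F(x, p) = 1/343 (F(x, p) = 1/((3 + 4)**3) = 1/(7**3) = 1/343)
F(-332, 266) - t((96 + 156)*(-94 + 323)) = 1/343 - 1*4712 = 1/343 - 4712 = -1616215/343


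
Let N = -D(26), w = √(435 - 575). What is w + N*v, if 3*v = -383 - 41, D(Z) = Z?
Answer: 11024/3 + 2*I*√35 ≈ 3674.7 + 11.832*I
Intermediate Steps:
w = 2*I*√35 (w = √(-140) = 2*I*√35 ≈ 11.832*I)
N = -26 (N = -1*26 = -26)
v = -424/3 (v = (-383 - 41)/3 = (⅓)*(-424) = -424/3 ≈ -141.33)
w + N*v = 2*I*√35 - 26*(-424/3) = 2*I*√35 + 11024/3 = 11024/3 + 2*I*√35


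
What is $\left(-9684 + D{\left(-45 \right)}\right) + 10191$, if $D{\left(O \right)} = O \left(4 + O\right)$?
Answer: $2352$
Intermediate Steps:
$\left(-9684 + D{\left(-45 \right)}\right) + 10191 = \left(-9684 - 45 \left(4 - 45\right)\right) + 10191 = \left(-9684 - -1845\right) + 10191 = \left(-9684 + 1845\right) + 10191 = -7839 + 10191 = 2352$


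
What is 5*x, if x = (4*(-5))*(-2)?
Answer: 200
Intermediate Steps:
x = 40 (x = -20*(-2) = 40)
5*x = 5*40 = 200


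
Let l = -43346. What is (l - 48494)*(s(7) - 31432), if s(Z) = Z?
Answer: 2886072000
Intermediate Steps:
(l - 48494)*(s(7) - 31432) = (-43346 - 48494)*(7 - 31432) = -91840*(-31425) = 2886072000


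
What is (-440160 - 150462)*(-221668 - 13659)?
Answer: 138989303394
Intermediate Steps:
(-440160 - 150462)*(-221668 - 13659) = -590622*(-235327) = 138989303394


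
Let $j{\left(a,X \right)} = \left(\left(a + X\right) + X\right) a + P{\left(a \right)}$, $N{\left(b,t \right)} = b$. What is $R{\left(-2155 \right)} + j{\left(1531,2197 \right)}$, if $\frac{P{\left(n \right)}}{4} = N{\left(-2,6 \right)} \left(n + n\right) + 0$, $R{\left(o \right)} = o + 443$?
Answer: $9044967$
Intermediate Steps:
$R{\left(o \right)} = 443 + o$
$P{\left(n \right)} = - 16 n$ ($P{\left(n \right)} = 4 \left(- 2 \left(n + n\right) + 0\right) = 4 \left(- 2 \cdot 2 n + 0\right) = 4 \left(- 4 n + 0\right) = 4 \left(- 4 n\right) = - 16 n$)
$j{\left(a,X \right)} = - 16 a + a \left(a + 2 X\right)$ ($j{\left(a,X \right)} = \left(\left(a + X\right) + X\right) a - 16 a = \left(\left(X + a\right) + X\right) a - 16 a = \left(a + 2 X\right) a - 16 a = a \left(a + 2 X\right) - 16 a = - 16 a + a \left(a + 2 X\right)$)
$R{\left(-2155 \right)} + j{\left(1531,2197 \right)} = \left(443 - 2155\right) + 1531 \left(-16 + 1531 + 2 \cdot 2197\right) = -1712 + 1531 \left(-16 + 1531 + 4394\right) = -1712 + 1531 \cdot 5909 = -1712 + 9046679 = 9044967$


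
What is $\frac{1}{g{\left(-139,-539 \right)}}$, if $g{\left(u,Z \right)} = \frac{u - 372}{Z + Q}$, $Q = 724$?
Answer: $- \frac{185}{511} \approx -0.36204$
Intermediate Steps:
$g{\left(u,Z \right)} = \frac{-372 + u}{724 + Z}$ ($g{\left(u,Z \right)} = \frac{u - 372}{Z + 724} = \frac{-372 + u}{724 + Z}$)
$\frac{1}{g{\left(-139,-539 \right)}} = \frac{1}{\frac{1}{724 - 539} \left(-372 - 139\right)} = \frac{1}{\frac{1}{185} \left(-511\right)} = \frac{1}{- \frac{511}{185}} = - \frac{185}{511}$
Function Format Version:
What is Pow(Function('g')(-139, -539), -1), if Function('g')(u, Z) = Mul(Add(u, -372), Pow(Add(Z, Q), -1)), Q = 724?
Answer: Rational(-185, 511) ≈ -0.36204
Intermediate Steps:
Function('g')(u, Z) = Mul(Pow(Add(724, Z), -1), Add(-372, u)) (Function('g')(u, Z) = Mul(Add(u, -372), Pow(Add(Z, 724), -1)) = Mul(Add(-372, u), Pow(Add(724, Z), -1)) = Mul(Pow(Add(724, Z), -1), Add(-372, u)))
Pow(Function('g')(-139, -539), -1) = Pow(Mul(Pow(Add(724, -539), -1), Add(-372, -139)), -1) = Pow(Mul(Pow(185, -1), -511), -1) = Pow(Mul(Rational(1, 185), -511), -1) = Pow(Rational(-511, 185), -1) = Rational(-185, 511)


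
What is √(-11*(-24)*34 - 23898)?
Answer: 3*I*√1658 ≈ 122.16*I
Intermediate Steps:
√(-11*(-24)*34 - 23898) = √(264*34 - 23898) = √(8976 - 23898) = √(-14922) = 3*I*√1658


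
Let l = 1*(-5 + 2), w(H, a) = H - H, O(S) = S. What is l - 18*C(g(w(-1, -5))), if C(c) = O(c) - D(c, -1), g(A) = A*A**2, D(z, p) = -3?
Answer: -57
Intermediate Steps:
w(H, a) = 0
g(A) = A**3
l = -3 (l = 1*(-3) = -3)
C(c) = 3 + c (C(c) = c - 1*(-3) = c + 3 = 3 + c)
l - 18*C(g(w(-1, -5))) = -3 - 18*(3 + 0**3) = -3 - 18*(3 + 0) = -3 - 18*3 = -3 - 54 = -57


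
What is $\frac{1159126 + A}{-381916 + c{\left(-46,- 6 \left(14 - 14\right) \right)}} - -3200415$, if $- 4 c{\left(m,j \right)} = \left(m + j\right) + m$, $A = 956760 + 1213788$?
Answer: $\frac{1222212755921}{381893} \approx 3.2004 \cdot 10^{6}$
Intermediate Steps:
$A = 2170548$
$c{\left(m,j \right)} = - \frac{m}{2} - \frac{j}{4}$ ($c{\left(m,j \right)} = - \frac{\left(m + j\right) + m}{4} = - \frac{\left(j + m\right) + m}{4} = - \frac{j + 2 m}{4} = - \frac{m}{2} - \frac{j}{4}$)
$\frac{1159126 + A}{-381916 + c{\left(-46,- 6 \left(14 - 14\right) \right)}} - -3200415 = \frac{1159126 + 2170548}{-381916 - \left(-23 + \frac{\left(-6\right) \left(14 - 14\right)}{4}\right)} - -3200415 = \frac{3329674}{-381916 + \left(23 - \frac{\left(-6\right) 0}{4}\right)} + 3200415 = \frac{3329674}{-381916 + \left(23 - 0\right)} + 3200415 = \frac{3329674}{-381916 + \left(23 + 0\right)} + 3200415 = \frac{3329674}{-381916 + 23} + 3200415 = \frac{3329674}{-381893} + 3200415 = 3329674 \left(- \frac{1}{381893}\right) + 3200415 = - \frac{3329674}{381893} + 3200415 = \frac{1222212755921}{381893}$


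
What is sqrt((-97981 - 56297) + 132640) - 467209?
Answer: -467209 + I*sqrt(21638) ≈ -4.6721e+5 + 147.1*I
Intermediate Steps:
sqrt((-97981 - 56297) + 132640) - 467209 = sqrt(-154278 + 132640) - 467209 = sqrt(-21638) - 467209 = I*sqrt(21638) - 467209 = -467209 + I*sqrt(21638)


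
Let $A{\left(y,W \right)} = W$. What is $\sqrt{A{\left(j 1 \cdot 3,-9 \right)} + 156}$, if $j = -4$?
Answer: $7 \sqrt{3} \approx 12.124$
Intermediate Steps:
$\sqrt{A{\left(j 1 \cdot 3,-9 \right)} + 156} = \sqrt{-9 + 156} = \sqrt{147} = 7 \sqrt{3}$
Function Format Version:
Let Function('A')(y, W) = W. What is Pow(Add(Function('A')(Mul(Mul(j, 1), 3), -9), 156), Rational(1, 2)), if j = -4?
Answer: Mul(7, Pow(3, Rational(1, 2))) ≈ 12.124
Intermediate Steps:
Pow(Add(Function('A')(Mul(Mul(j, 1), 3), -9), 156), Rational(1, 2)) = Pow(Add(-9, 156), Rational(1, 2)) = Pow(147, Rational(1, 2)) = Mul(7, Pow(3, Rational(1, 2)))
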